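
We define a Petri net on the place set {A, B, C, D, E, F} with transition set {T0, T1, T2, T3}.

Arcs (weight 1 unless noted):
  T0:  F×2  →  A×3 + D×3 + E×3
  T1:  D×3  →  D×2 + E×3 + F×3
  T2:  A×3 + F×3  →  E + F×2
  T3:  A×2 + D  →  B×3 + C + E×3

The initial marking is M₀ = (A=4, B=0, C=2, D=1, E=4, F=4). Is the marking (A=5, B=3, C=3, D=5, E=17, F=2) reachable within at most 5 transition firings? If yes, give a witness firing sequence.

YES — reachable via ⟨T0, T0, T1, T2, T3⟩ (5 firings)

step 1: fire T0:  (A=4, B=0, C=2, D=1, E=4, F=4) → (A=7, B=0, C=2, D=4, E=7, F=2)
step 2: fire T0:  (A=7, B=0, C=2, D=4, E=7, F=2) → (A=10, B=0, C=2, D=7, E=10, F=0)
step 3: fire T1:  (A=10, B=0, C=2, D=7, E=10, F=0) → (A=10, B=0, C=2, D=6, E=13, F=3)
step 4: fire T2:  (A=10, B=0, C=2, D=6, E=13, F=3) → (A=7, B=0, C=2, D=6, E=14, F=2)
step 5: fire T3:  (A=7, B=0, C=2, D=6, E=14, F=2) → (A=5, B=3, C=3, D=5, E=17, F=2)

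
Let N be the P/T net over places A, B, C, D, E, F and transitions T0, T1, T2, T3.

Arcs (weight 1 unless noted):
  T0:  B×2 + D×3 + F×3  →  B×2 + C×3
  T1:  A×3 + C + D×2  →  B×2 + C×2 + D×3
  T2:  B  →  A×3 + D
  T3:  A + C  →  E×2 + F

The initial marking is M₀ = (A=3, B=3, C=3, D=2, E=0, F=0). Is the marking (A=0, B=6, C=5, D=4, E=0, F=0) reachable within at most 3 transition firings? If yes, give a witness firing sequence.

depth 0: 1 marking
depth 1: 4 markings reached so far
depth 2: 8 markings reached so far
depth 3: 15 markings reached so far
target is not among the 15 markings reachable within 3 steps

NO — not reachable within 3 firings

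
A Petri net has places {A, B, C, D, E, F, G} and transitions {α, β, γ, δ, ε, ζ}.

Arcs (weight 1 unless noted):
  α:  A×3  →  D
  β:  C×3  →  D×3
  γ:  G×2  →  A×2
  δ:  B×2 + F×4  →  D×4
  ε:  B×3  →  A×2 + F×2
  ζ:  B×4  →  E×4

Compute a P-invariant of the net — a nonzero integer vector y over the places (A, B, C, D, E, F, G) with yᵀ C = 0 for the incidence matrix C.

y = (A:1, B:2, C:3, D:3, E:2, F:2, G:1)

Incidence matrix C (rows=places, cols=transitions):
        α    β    γ    δ    ε    ζ
    A  -3    0    2    0    2    0
    B   0    0    0   -2   -3   -4
    C   0   -3    0    0    0    0
    D   1    3    0    4    0    0
    E   0    0    0    0    0    4
    F   0    0    0   -4    2    0
    G   0    0   -2    0    0    0

Candidate y = [1, 2, 3, 3, 2, 2, 1]; check y·C column-wise:
  col α: 1·-3 + 2·0 + 3·0 + 3·1 + 2·0 + 2·0 + 1·0 = 0
  col β: 1·0 + 2·0 + 3·-3 + 3·3 + 2·0 + 2·0 + 1·0 = 0
  col γ: 1·2 + 2·0 + 3·0 + 3·0 + 2·0 + 2·0 + 1·-2 = 0
  col δ: 1·0 + 2·-2 + 3·0 + 3·4 + 2·0 + 2·-4 + 1·0 = 0
  col ε: 1·2 + 2·-3 + 3·0 + 3·0 + 2·0 + 2·2 + 1·0 = 0
  col ζ: 1·0 + 2·-4 + 3·0 + 3·0 + 2·4 + 2·0 + 1·0 = 0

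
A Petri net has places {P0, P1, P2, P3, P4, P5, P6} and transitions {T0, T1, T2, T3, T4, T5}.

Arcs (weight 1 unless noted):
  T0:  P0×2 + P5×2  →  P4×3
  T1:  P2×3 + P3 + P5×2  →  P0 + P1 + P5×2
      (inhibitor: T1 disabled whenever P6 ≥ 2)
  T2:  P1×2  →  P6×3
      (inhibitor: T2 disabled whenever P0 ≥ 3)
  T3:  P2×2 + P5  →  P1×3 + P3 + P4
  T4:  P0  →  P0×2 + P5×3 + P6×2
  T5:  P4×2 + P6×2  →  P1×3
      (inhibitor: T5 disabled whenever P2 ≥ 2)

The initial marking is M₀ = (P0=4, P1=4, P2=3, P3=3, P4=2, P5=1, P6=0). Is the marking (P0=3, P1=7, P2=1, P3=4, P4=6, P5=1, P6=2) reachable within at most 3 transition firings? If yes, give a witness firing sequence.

step 1: fire T3:  (P0=4, P1=4, P2=3, P3=3, P4=2, P5=1, P6=0) → (P0=4, P1=7, P2=1, P3=4, P4=3, P5=0, P6=0)
step 2: fire T4:  (P0=4, P1=7, P2=1, P3=4, P4=3, P5=0, P6=0) → (P0=5, P1=7, P2=1, P3=4, P4=3, P5=3, P6=2)
step 3: fire T0:  (P0=5, P1=7, P2=1, P3=4, P4=3, P5=3, P6=2) → (P0=3, P1=7, P2=1, P3=4, P4=6, P5=1, P6=2)

YES — reachable via ⟨T3, T4, T0⟩ (3 firings)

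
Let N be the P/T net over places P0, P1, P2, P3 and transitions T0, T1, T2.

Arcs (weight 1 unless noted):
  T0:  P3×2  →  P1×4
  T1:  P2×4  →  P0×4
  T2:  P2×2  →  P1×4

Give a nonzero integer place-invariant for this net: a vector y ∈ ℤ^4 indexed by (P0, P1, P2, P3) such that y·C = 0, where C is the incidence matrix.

y = (P0:2, P1:1, P2:2, P3:2)

Incidence matrix C (rows=places, cols=transitions):
       T0   T1   T2
   P0   0    4    0
   P1   4    0    4
   P2   0   -4   -2
   P3  -2    0    0

Candidate y = [2, 1, 2, 2]; check y·C column-wise:
  col T0: 2·0 + 1·4 + 2·0 + 2·-2 = 0
  col T1: 2·4 + 1·0 + 2·-4 + 2·0 = 0
  col T2: 2·0 + 1·4 + 2·-2 + 2·0 = 0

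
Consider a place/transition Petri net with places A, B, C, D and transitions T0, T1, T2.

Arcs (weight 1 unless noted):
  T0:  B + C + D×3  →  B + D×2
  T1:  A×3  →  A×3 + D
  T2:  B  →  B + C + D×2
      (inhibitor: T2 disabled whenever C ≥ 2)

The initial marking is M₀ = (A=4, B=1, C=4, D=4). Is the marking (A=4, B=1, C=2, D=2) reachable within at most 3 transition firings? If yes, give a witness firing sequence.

YES — reachable via ⟨T0, T0⟩ (2 firings)

step 1: fire T0:  (A=4, B=1, C=4, D=4) → (A=4, B=1, C=3, D=3)
step 2: fire T0:  (A=4, B=1, C=3, D=3) → (A=4, B=1, C=2, D=2)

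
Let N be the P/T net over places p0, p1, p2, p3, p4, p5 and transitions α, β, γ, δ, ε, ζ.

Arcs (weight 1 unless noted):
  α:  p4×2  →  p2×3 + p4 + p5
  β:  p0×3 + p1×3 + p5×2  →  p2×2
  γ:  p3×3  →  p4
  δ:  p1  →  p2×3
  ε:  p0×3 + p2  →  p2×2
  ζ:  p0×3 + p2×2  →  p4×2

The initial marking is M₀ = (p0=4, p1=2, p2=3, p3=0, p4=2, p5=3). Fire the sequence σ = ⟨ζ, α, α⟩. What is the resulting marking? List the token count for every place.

step 1: fire ζ:  (p0=4, p1=2, p2=3, p3=0, p4=2, p5=3) → (p0=1, p1=2, p2=1, p3=0, p4=4, p5=3)
step 2: fire α:  (p0=1, p1=2, p2=1, p3=0, p4=4, p5=3) → (p0=1, p1=2, p2=4, p3=0, p4=3, p5=4)
step 3: fire α:  (p0=1, p1=2, p2=4, p3=0, p4=3, p5=4) → (p0=1, p1=2, p2=7, p3=0, p4=2, p5=5)

(p0=1, p1=2, p2=7, p3=0, p4=2, p5=5)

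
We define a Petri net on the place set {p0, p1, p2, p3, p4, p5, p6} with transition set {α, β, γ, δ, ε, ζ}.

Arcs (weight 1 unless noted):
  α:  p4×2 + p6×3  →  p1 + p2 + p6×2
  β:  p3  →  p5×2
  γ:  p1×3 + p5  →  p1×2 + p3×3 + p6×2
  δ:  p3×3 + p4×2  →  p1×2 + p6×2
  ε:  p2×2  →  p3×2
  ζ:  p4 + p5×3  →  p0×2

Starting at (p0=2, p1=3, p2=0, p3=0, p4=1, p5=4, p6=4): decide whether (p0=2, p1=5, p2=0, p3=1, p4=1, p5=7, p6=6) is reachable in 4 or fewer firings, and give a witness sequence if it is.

depth 0: 1 marking
depth 1: 3 markings reached so far
depth 2: 5 markings reached so far
depth 3: 7 markings reached so far
depth 4: 9 markings reached so far
target is not among the 9 markings reachable within 4 steps

NO — not reachable within 4 firings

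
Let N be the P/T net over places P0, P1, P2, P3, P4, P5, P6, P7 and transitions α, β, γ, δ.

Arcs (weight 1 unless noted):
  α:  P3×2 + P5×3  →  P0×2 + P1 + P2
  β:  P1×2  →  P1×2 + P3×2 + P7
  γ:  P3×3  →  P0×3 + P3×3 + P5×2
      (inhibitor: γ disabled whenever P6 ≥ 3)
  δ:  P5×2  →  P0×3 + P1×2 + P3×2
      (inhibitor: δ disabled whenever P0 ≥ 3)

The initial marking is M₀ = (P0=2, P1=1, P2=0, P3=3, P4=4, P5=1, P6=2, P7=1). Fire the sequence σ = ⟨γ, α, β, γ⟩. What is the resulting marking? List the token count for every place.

step 1: fire γ:  (P0=2, P1=1, P2=0, P3=3, P4=4, P5=1, P6=2, P7=1) → (P0=5, P1=1, P2=0, P3=3, P4=4, P5=3, P6=2, P7=1)
step 2: fire α:  (P0=5, P1=1, P2=0, P3=3, P4=4, P5=3, P6=2, P7=1) → (P0=7, P1=2, P2=1, P3=1, P4=4, P5=0, P6=2, P7=1)
step 3: fire β:  (P0=7, P1=2, P2=1, P3=1, P4=4, P5=0, P6=2, P7=1) → (P0=7, P1=2, P2=1, P3=3, P4=4, P5=0, P6=2, P7=2)
step 4: fire γ:  (P0=7, P1=2, P2=1, P3=3, P4=4, P5=0, P6=2, P7=2) → (P0=10, P1=2, P2=1, P3=3, P4=4, P5=2, P6=2, P7=2)

(P0=10, P1=2, P2=1, P3=3, P4=4, P5=2, P6=2, P7=2)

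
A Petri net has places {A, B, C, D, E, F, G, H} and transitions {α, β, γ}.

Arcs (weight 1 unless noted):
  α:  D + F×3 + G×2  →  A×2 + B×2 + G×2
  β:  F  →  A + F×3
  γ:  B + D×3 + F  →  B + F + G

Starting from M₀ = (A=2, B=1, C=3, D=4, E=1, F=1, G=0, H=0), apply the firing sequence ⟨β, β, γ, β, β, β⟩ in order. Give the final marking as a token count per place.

(A=7, B=1, C=3, D=1, E=1, F=11, G=1, H=0)

step 1: fire β:  (A=2, B=1, C=3, D=4, E=1, F=1, G=0, H=0) → (A=3, B=1, C=3, D=4, E=1, F=3, G=0, H=0)
step 2: fire β:  (A=3, B=1, C=3, D=4, E=1, F=3, G=0, H=0) → (A=4, B=1, C=3, D=4, E=1, F=5, G=0, H=0)
step 3: fire γ:  (A=4, B=1, C=3, D=4, E=1, F=5, G=0, H=0) → (A=4, B=1, C=3, D=1, E=1, F=5, G=1, H=0)
step 4: fire β:  (A=4, B=1, C=3, D=1, E=1, F=5, G=1, H=0) → (A=5, B=1, C=3, D=1, E=1, F=7, G=1, H=0)
step 5: fire β:  (A=5, B=1, C=3, D=1, E=1, F=7, G=1, H=0) → (A=6, B=1, C=3, D=1, E=1, F=9, G=1, H=0)
step 6: fire β:  (A=6, B=1, C=3, D=1, E=1, F=9, G=1, H=0) → (A=7, B=1, C=3, D=1, E=1, F=11, G=1, H=0)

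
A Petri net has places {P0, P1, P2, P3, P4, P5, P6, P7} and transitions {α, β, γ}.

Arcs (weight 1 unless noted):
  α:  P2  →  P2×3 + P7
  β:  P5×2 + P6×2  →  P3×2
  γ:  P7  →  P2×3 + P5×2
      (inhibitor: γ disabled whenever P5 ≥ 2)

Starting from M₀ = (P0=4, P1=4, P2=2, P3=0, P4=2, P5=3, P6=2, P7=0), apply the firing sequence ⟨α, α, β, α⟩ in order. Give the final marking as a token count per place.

step 1: fire α:  (P0=4, P1=4, P2=2, P3=0, P4=2, P5=3, P6=2, P7=0) → (P0=4, P1=4, P2=4, P3=0, P4=2, P5=3, P6=2, P7=1)
step 2: fire α:  (P0=4, P1=4, P2=4, P3=0, P4=2, P5=3, P6=2, P7=1) → (P0=4, P1=4, P2=6, P3=0, P4=2, P5=3, P6=2, P7=2)
step 3: fire β:  (P0=4, P1=4, P2=6, P3=0, P4=2, P5=3, P6=2, P7=2) → (P0=4, P1=4, P2=6, P3=2, P4=2, P5=1, P6=0, P7=2)
step 4: fire α:  (P0=4, P1=4, P2=6, P3=2, P4=2, P5=1, P6=0, P7=2) → (P0=4, P1=4, P2=8, P3=2, P4=2, P5=1, P6=0, P7=3)

(P0=4, P1=4, P2=8, P3=2, P4=2, P5=1, P6=0, P7=3)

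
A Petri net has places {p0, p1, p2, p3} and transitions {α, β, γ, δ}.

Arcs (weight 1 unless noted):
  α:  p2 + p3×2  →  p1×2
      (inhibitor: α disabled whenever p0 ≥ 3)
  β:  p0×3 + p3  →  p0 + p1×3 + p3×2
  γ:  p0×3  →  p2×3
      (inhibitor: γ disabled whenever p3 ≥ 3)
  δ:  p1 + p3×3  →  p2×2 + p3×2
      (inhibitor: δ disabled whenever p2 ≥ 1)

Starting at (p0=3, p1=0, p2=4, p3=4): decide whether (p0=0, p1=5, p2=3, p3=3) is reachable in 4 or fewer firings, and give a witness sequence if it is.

depth 0: 1 marking
depth 1: 2 markings reached so far
depth 2: 3 markings reached so far
depth 3: 4 markings reached so far
depth 4: 4 markings reached so far
(frontier empty at depth 4; search complete)
target is not among the 4 markings reachable within 4 steps

NO — not reachable within 4 firings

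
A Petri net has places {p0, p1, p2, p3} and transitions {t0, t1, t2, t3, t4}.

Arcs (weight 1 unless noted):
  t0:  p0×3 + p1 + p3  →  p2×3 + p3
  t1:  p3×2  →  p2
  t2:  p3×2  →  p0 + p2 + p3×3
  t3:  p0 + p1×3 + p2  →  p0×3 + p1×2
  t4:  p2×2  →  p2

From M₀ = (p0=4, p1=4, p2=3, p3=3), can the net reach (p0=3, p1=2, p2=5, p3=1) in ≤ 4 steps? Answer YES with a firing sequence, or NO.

YES — reachable via ⟨t0, t1, t3, t4⟩ (4 firings)

step 1: fire t0:  (p0=4, p1=4, p2=3, p3=3) → (p0=1, p1=3, p2=6, p3=3)
step 2: fire t1:  (p0=1, p1=3, p2=6, p3=3) → (p0=1, p1=3, p2=7, p3=1)
step 3: fire t3:  (p0=1, p1=3, p2=7, p3=1) → (p0=3, p1=2, p2=6, p3=1)
step 4: fire t4:  (p0=3, p1=2, p2=6, p3=1) → (p0=3, p1=2, p2=5, p3=1)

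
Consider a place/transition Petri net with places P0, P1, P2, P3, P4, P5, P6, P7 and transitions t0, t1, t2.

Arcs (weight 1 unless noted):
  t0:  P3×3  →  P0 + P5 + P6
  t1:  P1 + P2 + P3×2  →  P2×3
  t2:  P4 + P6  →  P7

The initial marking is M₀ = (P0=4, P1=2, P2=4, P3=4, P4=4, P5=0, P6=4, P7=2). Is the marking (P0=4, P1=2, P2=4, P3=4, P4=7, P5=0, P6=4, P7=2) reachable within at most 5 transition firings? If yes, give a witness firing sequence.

NO — not reachable within 5 firings

depth 0: 1 marking
depth 1: 4 markings reached so far
depth 2: 8 markings reached so far
depth 3: 12 markings reached so far
depth 4: 16 markings reached so far
depth 5: 19 markings reached so far
target is not among the 19 markings reachable within 5 steps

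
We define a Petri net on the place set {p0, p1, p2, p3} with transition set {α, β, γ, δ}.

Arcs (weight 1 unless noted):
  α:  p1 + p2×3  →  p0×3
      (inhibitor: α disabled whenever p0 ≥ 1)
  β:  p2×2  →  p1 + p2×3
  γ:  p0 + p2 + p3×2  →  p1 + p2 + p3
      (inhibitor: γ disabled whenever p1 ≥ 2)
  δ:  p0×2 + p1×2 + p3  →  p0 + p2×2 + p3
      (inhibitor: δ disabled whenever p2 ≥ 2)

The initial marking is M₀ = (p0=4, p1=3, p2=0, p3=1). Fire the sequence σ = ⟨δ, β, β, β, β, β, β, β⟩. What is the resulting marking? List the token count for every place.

step 1: fire δ:  (p0=4, p1=3, p2=0, p3=1) → (p0=3, p1=1, p2=2, p3=1)
step 2: fire β:  (p0=3, p1=1, p2=2, p3=1) → (p0=3, p1=2, p2=3, p3=1)
step 3: fire β:  (p0=3, p1=2, p2=3, p3=1) → (p0=3, p1=3, p2=4, p3=1)
step 4: fire β:  (p0=3, p1=3, p2=4, p3=1) → (p0=3, p1=4, p2=5, p3=1)
step 5: fire β:  (p0=3, p1=4, p2=5, p3=1) → (p0=3, p1=5, p2=6, p3=1)
step 6: fire β:  (p0=3, p1=5, p2=6, p3=1) → (p0=3, p1=6, p2=7, p3=1)
step 7: fire β:  (p0=3, p1=6, p2=7, p3=1) → (p0=3, p1=7, p2=8, p3=1)
step 8: fire β:  (p0=3, p1=7, p2=8, p3=1) → (p0=3, p1=8, p2=9, p3=1)

(p0=3, p1=8, p2=9, p3=1)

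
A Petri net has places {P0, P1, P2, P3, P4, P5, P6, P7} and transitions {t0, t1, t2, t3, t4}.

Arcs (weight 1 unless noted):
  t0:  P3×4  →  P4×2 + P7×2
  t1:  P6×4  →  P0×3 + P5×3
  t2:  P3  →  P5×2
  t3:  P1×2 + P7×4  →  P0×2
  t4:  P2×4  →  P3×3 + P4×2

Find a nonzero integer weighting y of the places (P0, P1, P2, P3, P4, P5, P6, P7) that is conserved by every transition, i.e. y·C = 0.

y = (P0:2, P1:2, P2:-7, P3:-4, P4:-8, P5:-2, P6:0, P7:0)

Incidence matrix C (rows=places, cols=transitions):
       t0   t1   t2   t3   t4
   P0   0    3    0    2    0
   P1   0    0    0   -2    0
   P2   0    0    0    0   -4
   P3  -4    0   -1    0    3
   P4   2    0    0    0    2
   P5   0    3    2    0    0
   P6   0   -4    0    0    0
   P7   2    0    0   -4    0

Candidate y = [2, 2, -7, -4, -8, -2, 0, 0]; check y·C column-wise:
  col t0: 2·0 + 2·0 + -7·0 + -4·-4 + -8·2 + -2·0 + 0·2 = 0
  col t1: 2·3 + 2·0 + -7·0 + -4·0 + -8·0 + -2·3 + 0·-4 = 0
  col t2: 2·0 + 2·0 + -7·0 + -4·-1 + -8·0 + -2·2 = 0
  col t3: 2·2 + 2·-2 + -7·0 + -4·0 + -8·0 + -2·0 + 0·-4 = 0
  col t4: 2·0 + 2·0 + -7·-4 + -4·3 + -8·2 + -2·0 = 0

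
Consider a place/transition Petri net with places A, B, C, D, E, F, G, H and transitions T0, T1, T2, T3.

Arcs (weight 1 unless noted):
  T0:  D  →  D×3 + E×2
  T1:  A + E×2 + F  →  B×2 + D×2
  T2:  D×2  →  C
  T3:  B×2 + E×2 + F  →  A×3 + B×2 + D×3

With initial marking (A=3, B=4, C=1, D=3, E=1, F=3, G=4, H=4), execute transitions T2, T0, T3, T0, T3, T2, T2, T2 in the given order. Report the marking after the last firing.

step 1: fire T2:  (A=3, B=4, C=1, D=3, E=1, F=3, G=4, H=4) → (A=3, B=4, C=2, D=1, E=1, F=3, G=4, H=4)
step 2: fire T0:  (A=3, B=4, C=2, D=1, E=1, F=3, G=4, H=4) → (A=3, B=4, C=2, D=3, E=3, F=3, G=4, H=4)
step 3: fire T3:  (A=3, B=4, C=2, D=3, E=3, F=3, G=4, H=4) → (A=6, B=4, C=2, D=6, E=1, F=2, G=4, H=4)
step 4: fire T0:  (A=6, B=4, C=2, D=6, E=1, F=2, G=4, H=4) → (A=6, B=4, C=2, D=8, E=3, F=2, G=4, H=4)
step 5: fire T3:  (A=6, B=4, C=2, D=8, E=3, F=2, G=4, H=4) → (A=9, B=4, C=2, D=11, E=1, F=1, G=4, H=4)
step 6: fire T2:  (A=9, B=4, C=2, D=11, E=1, F=1, G=4, H=4) → (A=9, B=4, C=3, D=9, E=1, F=1, G=4, H=4)
step 7: fire T2:  (A=9, B=4, C=3, D=9, E=1, F=1, G=4, H=4) → (A=9, B=4, C=4, D=7, E=1, F=1, G=4, H=4)
step 8: fire T2:  (A=9, B=4, C=4, D=7, E=1, F=1, G=4, H=4) → (A=9, B=4, C=5, D=5, E=1, F=1, G=4, H=4)

(A=9, B=4, C=5, D=5, E=1, F=1, G=4, H=4)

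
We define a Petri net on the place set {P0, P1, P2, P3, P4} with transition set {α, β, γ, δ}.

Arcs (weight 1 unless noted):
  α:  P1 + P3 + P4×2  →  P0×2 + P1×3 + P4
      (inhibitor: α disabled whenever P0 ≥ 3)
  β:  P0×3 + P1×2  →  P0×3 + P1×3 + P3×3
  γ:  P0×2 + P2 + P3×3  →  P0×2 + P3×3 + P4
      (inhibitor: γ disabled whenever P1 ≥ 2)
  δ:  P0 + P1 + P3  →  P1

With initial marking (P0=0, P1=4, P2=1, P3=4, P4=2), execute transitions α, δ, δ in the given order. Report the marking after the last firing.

step 1: fire α:  (P0=0, P1=4, P2=1, P3=4, P4=2) → (P0=2, P1=6, P2=1, P3=3, P4=1)
step 2: fire δ:  (P0=2, P1=6, P2=1, P3=3, P4=1) → (P0=1, P1=6, P2=1, P3=2, P4=1)
step 3: fire δ:  (P0=1, P1=6, P2=1, P3=2, P4=1) → (P0=0, P1=6, P2=1, P3=1, P4=1)

(P0=0, P1=6, P2=1, P3=1, P4=1)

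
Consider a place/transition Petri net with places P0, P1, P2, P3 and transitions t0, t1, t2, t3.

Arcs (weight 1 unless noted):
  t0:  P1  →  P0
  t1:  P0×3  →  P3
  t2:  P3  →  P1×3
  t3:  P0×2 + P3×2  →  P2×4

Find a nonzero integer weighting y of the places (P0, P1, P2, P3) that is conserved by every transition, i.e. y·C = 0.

y = (P0:1, P1:1, P2:2, P3:3)

Incidence matrix C (rows=places, cols=transitions):
       t0   t1   t2   t3
   P0   1   -3    0   -2
   P1  -1    0    3    0
   P2   0    0    0    4
   P3   0    1   -1   -2

Candidate y = [1, 1, 2, 3]; check y·C column-wise:
  col t0: 1·1 + 1·-1 + 2·0 + 3·0 = 0
  col t1: 1·-3 + 1·0 + 2·0 + 3·1 = 0
  col t2: 1·0 + 1·3 + 2·0 + 3·-1 = 0
  col t3: 1·-2 + 1·0 + 2·4 + 3·-2 = 0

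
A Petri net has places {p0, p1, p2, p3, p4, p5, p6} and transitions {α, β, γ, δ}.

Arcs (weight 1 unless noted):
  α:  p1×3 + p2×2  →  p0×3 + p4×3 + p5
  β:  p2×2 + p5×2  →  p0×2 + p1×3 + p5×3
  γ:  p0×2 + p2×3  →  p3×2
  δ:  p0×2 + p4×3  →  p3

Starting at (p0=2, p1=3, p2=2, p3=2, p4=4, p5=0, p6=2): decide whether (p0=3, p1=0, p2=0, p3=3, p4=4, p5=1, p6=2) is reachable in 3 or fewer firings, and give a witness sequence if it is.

YES — reachable via ⟨α, δ⟩ (2 firings)

step 1: fire α:  (p0=2, p1=3, p2=2, p3=2, p4=4, p5=0, p6=2) → (p0=5, p1=0, p2=0, p3=2, p4=7, p5=1, p6=2)
step 2: fire δ:  (p0=5, p1=0, p2=0, p3=2, p4=7, p5=1, p6=2) → (p0=3, p1=0, p2=0, p3=3, p4=4, p5=1, p6=2)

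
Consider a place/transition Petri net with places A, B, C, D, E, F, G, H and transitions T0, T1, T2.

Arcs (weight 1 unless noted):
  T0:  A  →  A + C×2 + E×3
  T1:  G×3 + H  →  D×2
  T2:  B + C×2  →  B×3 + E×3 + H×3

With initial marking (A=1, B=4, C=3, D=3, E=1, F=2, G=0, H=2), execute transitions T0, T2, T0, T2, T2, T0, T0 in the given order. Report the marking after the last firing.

step 1: fire T0:  (A=1, B=4, C=3, D=3, E=1, F=2, G=0, H=2) → (A=1, B=4, C=5, D=3, E=4, F=2, G=0, H=2)
step 2: fire T2:  (A=1, B=4, C=5, D=3, E=4, F=2, G=0, H=2) → (A=1, B=6, C=3, D=3, E=7, F=2, G=0, H=5)
step 3: fire T0:  (A=1, B=6, C=3, D=3, E=7, F=2, G=0, H=5) → (A=1, B=6, C=5, D=3, E=10, F=2, G=0, H=5)
step 4: fire T2:  (A=1, B=6, C=5, D=3, E=10, F=2, G=0, H=5) → (A=1, B=8, C=3, D=3, E=13, F=2, G=0, H=8)
step 5: fire T2:  (A=1, B=8, C=3, D=3, E=13, F=2, G=0, H=8) → (A=1, B=10, C=1, D=3, E=16, F=2, G=0, H=11)
step 6: fire T0:  (A=1, B=10, C=1, D=3, E=16, F=2, G=0, H=11) → (A=1, B=10, C=3, D=3, E=19, F=2, G=0, H=11)
step 7: fire T0:  (A=1, B=10, C=3, D=3, E=19, F=2, G=0, H=11) → (A=1, B=10, C=5, D=3, E=22, F=2, G=0, H=11)

(A=1, B=10, C=5, D=3, E=22, F=2, G=0, H=11)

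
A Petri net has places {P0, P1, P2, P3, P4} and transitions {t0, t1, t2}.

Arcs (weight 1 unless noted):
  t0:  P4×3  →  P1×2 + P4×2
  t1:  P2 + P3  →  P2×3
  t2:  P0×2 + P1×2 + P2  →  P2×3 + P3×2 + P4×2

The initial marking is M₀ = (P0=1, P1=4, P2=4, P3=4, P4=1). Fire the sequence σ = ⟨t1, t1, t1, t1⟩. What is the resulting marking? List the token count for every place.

step 1: fire t1:  (P0=1, P1=4, P2=4, P3=4, P4=1) → (P0=1, P1=4, P2=6, P3=3, P4=1)
step 2: fire t1:  (P0=1, P1=4, P2=6, P3=3, P4=1) → (P0=1, P1=4, P2=8, P3=2, P4=1)
step 3: fire t1:  (P0=1, P1=4, P2=8, P3=2, P4=1) → (P0=1, P1=4, P2=10, P3=1, P4=1)
step 4: fire t1:  (P0=1, P1=4, P2=10, P3=1, P4=1) → (P0=1, P1=4, P2=12, P3=0, P4=1)

(P0=1, P1=4, P2=12, P3=0, P4=1)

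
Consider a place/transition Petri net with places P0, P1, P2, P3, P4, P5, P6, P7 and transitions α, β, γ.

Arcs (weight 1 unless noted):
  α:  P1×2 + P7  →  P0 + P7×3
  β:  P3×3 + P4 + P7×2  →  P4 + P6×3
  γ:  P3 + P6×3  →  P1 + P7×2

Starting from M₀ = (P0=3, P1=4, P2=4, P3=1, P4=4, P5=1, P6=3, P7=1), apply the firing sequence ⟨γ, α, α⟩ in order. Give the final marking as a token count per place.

(P0=5, P1=1, P2=4, P3=0, P4=4, P5=1, P6=0, P7=7)

step 1: fire γ:  (P0=3, P1=4, P2=4, P3=1, P4=4, P5=1, P6=3, P7=1) → (P0=3, P1=5, P2=4, P3=0, P4=4, P5=1, P6=0, P7=3)
step 2: fire α:  (P0=3, P1=5, P2=4, P3=0, P4=4, P5=1, P6=0, P7=3) → (P0=4, P1=3, P2=4, P3=0, P4=4, P5=1, P6=0, P7=5)
step 3: fire α:  (P0=4, P1=3, P2=4, P3=0, P4=4, P5=1, P6=0, P7=5) → (P0=5, P1=1, P2=4, P3=0, P4=4, P5=1, P6=0, P7=7)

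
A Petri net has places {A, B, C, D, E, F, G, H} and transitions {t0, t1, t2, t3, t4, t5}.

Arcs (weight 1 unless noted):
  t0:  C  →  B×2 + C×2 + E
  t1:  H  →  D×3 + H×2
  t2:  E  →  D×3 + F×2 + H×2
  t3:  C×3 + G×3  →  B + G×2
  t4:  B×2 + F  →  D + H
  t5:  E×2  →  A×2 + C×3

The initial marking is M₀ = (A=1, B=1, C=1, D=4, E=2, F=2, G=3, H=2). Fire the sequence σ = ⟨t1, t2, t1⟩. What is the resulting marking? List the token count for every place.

(A=1, B=1, C=1, D=13, E=1, F=4, G=3, H=6)

step 1: fire t1:  (A=1, B=1, C=1, D=4, E=2, F=2, G=3, H=2) → (A=1, B=1, C=1, D=7, E=2, F=2, G=3, H=3)
step 2: fire t2:  (A=1, B=1, C=1, D=7, E=2, F=2, G=3, H=3) → (A=1, B=1, C=1, D=10, E=1, F=4, G=3, H=5)
step 3: fire t1:  (A=1, B=1, C=1, D=10, E=1, F=4, G=3, H=5) → (A=1, B=1, C=1, D=13, E=1, F=4, G=3, H=6)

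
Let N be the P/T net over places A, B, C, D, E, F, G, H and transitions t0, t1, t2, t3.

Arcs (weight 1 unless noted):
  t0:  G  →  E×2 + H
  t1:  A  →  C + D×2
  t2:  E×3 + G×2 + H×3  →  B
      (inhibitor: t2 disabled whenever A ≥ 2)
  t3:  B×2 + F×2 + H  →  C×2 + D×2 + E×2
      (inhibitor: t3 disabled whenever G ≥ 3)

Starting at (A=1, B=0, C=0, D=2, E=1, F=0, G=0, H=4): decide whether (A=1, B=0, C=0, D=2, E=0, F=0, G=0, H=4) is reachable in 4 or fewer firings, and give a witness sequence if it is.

depth 0: 1 marking
depth 1: 2 markings reached so far
depth 2: 2 markings reached so far
(frontier empty at depth 2; search complete)
target is not among the 2 markings reachable within 4 steps

NO — not reachable within 4 firings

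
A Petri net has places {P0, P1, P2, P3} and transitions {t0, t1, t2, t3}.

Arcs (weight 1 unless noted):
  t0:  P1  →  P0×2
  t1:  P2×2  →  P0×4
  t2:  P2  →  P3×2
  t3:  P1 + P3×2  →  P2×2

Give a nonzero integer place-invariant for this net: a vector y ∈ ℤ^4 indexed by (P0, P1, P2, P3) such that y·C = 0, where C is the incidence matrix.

y = (P0:1, P1:2, P2:2, P3:1)

Incidence matrix C (rows=places, cols=transitions):
       t0   t1   t2   t3
   P0   2    4    0    0
   P1  -1    0    0   -1
   P2   0   -2   -1    2
   P3   0    0    2   -2

Candidate y = [1, 2, 2, 1]; check y·C column-wise:
  col t0: 1·2 + 2·-1 + 2·0 + 1·0 = 0
  col t1: 1·4 + 2·0 + 2·-2 + 1·0 = 0
  col t2: 1·0 + 2·0 + 2·-1 + 1·2 = 0
  col t3: 1·0 + 2·-1 + 2·2 + 1·-2 = 0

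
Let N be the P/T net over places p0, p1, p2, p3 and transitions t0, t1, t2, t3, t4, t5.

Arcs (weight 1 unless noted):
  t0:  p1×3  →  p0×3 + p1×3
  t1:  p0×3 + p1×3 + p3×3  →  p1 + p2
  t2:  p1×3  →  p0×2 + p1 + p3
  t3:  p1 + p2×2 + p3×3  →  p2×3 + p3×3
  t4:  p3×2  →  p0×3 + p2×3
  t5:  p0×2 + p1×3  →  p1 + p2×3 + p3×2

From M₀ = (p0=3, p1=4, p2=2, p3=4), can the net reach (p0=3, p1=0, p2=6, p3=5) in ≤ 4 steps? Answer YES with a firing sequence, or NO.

depth 0: 1 marking
depth 1: 7 markings reached so far
depth 2: 21 markings reached so far
depth 3: 44 markings reached so far
depth 4: 75 markings reached so far
target is not among the 75 markings reachable within 4 steps

NO — not reachable within 4 firings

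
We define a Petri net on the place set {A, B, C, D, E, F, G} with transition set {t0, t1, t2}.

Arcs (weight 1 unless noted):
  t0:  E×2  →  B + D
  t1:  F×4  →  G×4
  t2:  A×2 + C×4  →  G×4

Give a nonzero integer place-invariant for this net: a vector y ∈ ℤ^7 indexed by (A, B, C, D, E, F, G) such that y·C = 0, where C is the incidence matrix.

y = (A:2, B:0, C:-1, D:0, E:0, F:0, G:0)

Incidence matrix C (rows=places, cols=transitions):
       t0   t1   t2
    A   0    0   -2
    B   1    0    0
    C   0    0   -4
    D   1    0    0
    E  -2    0    0
    F   0   -4    0
    G   0    4    4

Candidate y = [2, 0, -1, 0, 0, 0, 0]; check y·C column-wise:
  col t0: 2·0 + 0·1 + -1·0 + 0·1 + 0·-2 = 0
  col t1: 2·0 + -1·0 + 0·-4 + 0·4 = 0
  col t2: 2·-2 + -1·-4 + 0·4 = 0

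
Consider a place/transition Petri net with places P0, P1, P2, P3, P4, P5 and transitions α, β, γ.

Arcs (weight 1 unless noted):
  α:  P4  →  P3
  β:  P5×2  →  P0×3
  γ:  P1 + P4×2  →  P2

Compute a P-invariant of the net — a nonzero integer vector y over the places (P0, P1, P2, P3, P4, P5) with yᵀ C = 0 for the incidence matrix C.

y = (P0:0, P1:1, P2:1, P3:0, P4:0, P5:0)

Incidence matrix C (rows=places, cols=transitions):
        α    β    γ
   P0   0    3    0
   P1   0    0   -1
   P2   0    0    1
   P3   1    0    0
   P4  -1    0   -2
   P5   0   -2    0

Candidate y = [0, 1, 1, 0, 0, 0]; check y·C column-wise:
  col α: 1·0 + 1·0 + 0·1 + 0·-1 = 0
  col β: 0·3 + 1·0 + 1·0 + 0·-2 = 0
  col γ: 1·-1 + 1·1 + 0·-2 = 0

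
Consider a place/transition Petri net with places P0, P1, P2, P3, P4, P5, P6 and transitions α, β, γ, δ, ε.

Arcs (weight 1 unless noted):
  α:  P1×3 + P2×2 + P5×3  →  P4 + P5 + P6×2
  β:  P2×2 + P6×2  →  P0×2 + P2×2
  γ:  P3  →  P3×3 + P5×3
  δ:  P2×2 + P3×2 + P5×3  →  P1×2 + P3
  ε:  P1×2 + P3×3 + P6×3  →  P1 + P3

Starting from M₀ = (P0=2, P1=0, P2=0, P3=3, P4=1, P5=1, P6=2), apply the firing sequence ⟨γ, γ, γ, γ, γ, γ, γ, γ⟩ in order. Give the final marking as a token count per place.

step 1: fire γ:  (P0=2, P1=0, P2=0, P3=3, P4=1, P5=1, P6=2) → (P0=2, P1=0, P2=0, P3=5, P4=1, P5=4, P6=2)
step 2: fire γ:  (P0=2, P1=0, P2=0, P3=5, P4=1, P5=4, P6=2) → (P0=2, P1=0, P2=0, P3=7, P4=1, P5=7, P6=2)
step 3: fire γ:  (P0=2, P1=0, P2=0, P3=7, P4=1, P5=7, P6=2) → (P0=2, P1=0, P2=0, P3=9, P4=1, P5=10, P6=2)
step 4: fire γ:  (P0=2, P1=0, P2=0, P3=9, P4=1, P5=10, P6=2) → (P0=2, P1=0, P2=0, P3=11, P4=1, P5=13, P6=2)
step 5: fire γ:  (P0=2, P1=0, P2=0, P3=11, P4=1, P5=13, P6=2) → (P0=2, P1=0, P2=0, P3=13, P4=1, P5=16, P6=2)
step 6: fire γ:  (P0=2, P1=0, P2=0, P3=13, P4=1, P5=16, P6=2) → (P0=2, P1=0, P2=0, P3=15, P4=1, P5=19, P6=2)
step 7: fire γ:  (P0=2, P1=0, P2=0, P3=15, P4=1, P5=19, P6=2) → (P0=2, P1=0, P2=0, P3=17, P4=1, P5=22, P6=2)
step 8: fire γ:  (P0=2, P1=0, P2=0, P3=17, P4=1, P5=22, P6=2) → (P0=2, P1=0, P2=0, P3=19, P4=1, P5=25, P6=2)

(P0=2, P1=0, P2=0, P3=19, P4=1, P5=25, P6=2)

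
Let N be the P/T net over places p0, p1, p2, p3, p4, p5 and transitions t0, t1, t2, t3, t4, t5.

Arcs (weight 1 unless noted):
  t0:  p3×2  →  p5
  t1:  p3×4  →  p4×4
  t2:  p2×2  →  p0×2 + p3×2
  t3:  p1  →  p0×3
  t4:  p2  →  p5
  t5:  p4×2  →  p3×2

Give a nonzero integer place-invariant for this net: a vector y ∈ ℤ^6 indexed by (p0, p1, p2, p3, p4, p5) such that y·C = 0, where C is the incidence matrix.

y = (p0:1, p1:3, p2:2, p3:1, p4:1, p5:2)

Incidence matrix C (rows=places, cols=transitions):
       t0   t1   t2   t3   t4   t5
   p0   0    0    2    3    0    0
   p1   0    0    0   -1    0    0
   p2   0    0   -2    0   -1    0
   p3  -2   -4    2    0    0    2
   p4   0    4    0    0    0   -2
   p5   1    0    0    0    1    0

Candidate y = [1, 3, 2, 1, 1, 2]; check y·C column-wise:
  col t0: 1·0 + 3·0 + 2·0 + 1·-2 + 1·0 + 2·1 = 0
  col t1: 1·0 + 3·0 + 2·0 + 1·-4 + 1·4 + 2·0 = 0
  col t2: 1·2 + 3·0 + 2·-2 + 1·2 + 1·0 + 2·0 = 0
  col t3: 1·3 + 3·-1 + 2·0 + 1·0 + 1·0 + 2·0 = 0
  col t4: 1·0 + 3·0 + 2·-1 + 1·0 + 1·0 + 2·1 = 0
  col t5: 1·0 + 3·0 + 2·0 + 1·2 + 1·-2 + 2·0 = 0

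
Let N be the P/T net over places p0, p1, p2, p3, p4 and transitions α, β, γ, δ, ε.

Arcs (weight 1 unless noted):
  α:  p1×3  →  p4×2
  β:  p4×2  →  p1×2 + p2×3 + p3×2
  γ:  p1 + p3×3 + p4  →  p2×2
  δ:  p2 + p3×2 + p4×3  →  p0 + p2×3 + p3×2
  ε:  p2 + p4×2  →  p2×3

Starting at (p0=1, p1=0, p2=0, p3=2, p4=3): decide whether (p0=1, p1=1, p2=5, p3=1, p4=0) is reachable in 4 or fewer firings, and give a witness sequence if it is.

step 1: fire β:  (p0=1, p1=0, p2=0, p3=2, p4=3) → (p0=1, p1=2, p2=3, p3=4, p4=1)
step 2: fire γ:  (p0=1, p1=2, p2=3, p3=4, p4=1) → (p0=1, p1=1, p2=5, p3=1, p4=0)

YES — reachable via ⟨β, γ⟩ (2 firings)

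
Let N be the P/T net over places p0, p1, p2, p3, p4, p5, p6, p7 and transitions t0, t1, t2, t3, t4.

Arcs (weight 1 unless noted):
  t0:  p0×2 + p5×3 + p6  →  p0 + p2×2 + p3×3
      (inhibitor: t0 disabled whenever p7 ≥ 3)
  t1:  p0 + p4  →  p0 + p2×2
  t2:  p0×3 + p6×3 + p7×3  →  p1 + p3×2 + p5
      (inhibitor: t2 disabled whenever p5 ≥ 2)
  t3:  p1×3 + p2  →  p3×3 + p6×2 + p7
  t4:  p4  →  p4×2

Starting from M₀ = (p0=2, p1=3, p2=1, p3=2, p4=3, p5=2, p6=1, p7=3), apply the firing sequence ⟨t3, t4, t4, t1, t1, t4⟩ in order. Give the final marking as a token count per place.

(p0=2, p1=0, p2=4, p3=5, p4=4, p5=2, p6=3, p7=4)

step 1: fire t3:  (p0=2, p1=3, p2=1, p3=2, p4=3, p5=2, p6=1, p7=3) → (p0=2, p1=0, p2=0, p3=5, p4=3, p5=2, p6=3, p7=4)
step 2: fire t4:  (p0=2, p1=0, p2=0, p3=5, p4=3, p5=2, p6=3, p7=4) → (p0=2, p1=0, p2=0, p3=5, p4=4, p5=2, p6=3, p7=4)
step 3: fire t4:  (p0=2, p1=0, p2=0, p3=5, p4=4, p5=2, p6=3, p7=4) → (p0=2, p1=0, p2=0, p3=5, p4=5, p5=2, p6=3, p7=4)
step 4: fire t1:  (p0=2, p1=0, p2=0, p3=5, p4=5, p5=2, p6=3, p7=4) → (p0=2, p1=0, p2=2, p3=5, p4=4, p5=2, p6=3, p7=4)
step 5: fire t1:  (p0=2, p1=0, p2=2, p3=5, p4=4, p5=2, p6=3, p7=4) → (p0=2, p1=0, p2=4, p3=5, p4=3, p5=2, p6=3, p7=4)
step 6: fire t4:  (p0=2, p1=0, p2=4, p3=5, p4=3, p5=2, p6=3, p7=4) → (p0=2, p1=0, p2=4, p3=5, p4=4, p5=2, p6=3, p7=4)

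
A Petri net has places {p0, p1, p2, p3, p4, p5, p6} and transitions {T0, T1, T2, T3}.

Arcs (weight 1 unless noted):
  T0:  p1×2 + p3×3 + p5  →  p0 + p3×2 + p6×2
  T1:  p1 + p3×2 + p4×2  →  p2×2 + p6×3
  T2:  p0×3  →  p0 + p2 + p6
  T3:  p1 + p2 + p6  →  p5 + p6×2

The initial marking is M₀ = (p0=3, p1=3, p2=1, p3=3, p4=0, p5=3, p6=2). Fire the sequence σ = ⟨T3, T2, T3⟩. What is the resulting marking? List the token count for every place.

(p0=1, p1=1, p2=0, p3=3, p4=0, p5=5, p6=5)

step 1: fire T3:  (p0=3, p1=3, p2=1, p3=3, p4=0, p5=3, p6=2) → (p0=3, p1=2, p2=0, p3=3, p4=0, p5=4, p6=3)
step 2: fire T2:  (p0=3, p1=2, p2=0, p3=3, p4=0, p5=4, p6=3) → (p0=1, p1=2, p2=1, p3=3, p4=0, p5=4, p6=4)
step 3: fire T3:  (p0=1, p1=2, p2=1, p3=3, p4=0, p5=4, p6=4) → (p0=1, p1=1, p2=0, p3=3, p4=0, p5=5, p6=5)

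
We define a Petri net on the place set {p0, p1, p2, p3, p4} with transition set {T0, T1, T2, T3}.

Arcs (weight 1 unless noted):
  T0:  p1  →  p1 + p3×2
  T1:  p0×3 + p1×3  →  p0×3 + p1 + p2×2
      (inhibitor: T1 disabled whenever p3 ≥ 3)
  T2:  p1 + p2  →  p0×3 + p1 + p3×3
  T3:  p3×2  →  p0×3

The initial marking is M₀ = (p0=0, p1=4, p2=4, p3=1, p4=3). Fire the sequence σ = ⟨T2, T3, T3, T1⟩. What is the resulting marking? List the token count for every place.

(p0=9, p1=2, p2=5, p3=0, p4=3)

step 1: fire T2:  (p0=0, p1=4, p2=4, p3=1, p4=3) → (p0=3, p1=4, p2=3, p3=4, p4=3)
step 2: fire T3:  (p0=3, p1=4, p2=3, p3=4, p4=3) → (p0=6, p1=4, p2=3, p3=2, p4=3)
step 3: fire T3:  (p0=6, p1=4, p2=3, p3=2, p4=3) → (p0=9, p1=4, p2=3, p3=0, p4=3)
step 4: fire T1:  (p0=9, p1=4, p2=3, p3=0, p4=3) → (p0=9, p1=2, p2=5, p3=0, p4=3)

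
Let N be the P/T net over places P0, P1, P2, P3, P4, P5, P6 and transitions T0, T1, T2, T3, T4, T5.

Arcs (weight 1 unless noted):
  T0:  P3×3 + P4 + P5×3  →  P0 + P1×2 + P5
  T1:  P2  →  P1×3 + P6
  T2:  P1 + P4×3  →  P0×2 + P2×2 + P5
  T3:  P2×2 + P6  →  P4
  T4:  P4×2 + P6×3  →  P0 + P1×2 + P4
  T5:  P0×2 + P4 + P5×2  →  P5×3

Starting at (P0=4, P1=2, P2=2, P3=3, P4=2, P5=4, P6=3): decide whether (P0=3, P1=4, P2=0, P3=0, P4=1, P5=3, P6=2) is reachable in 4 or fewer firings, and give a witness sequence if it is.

YES — reachable via ⟨T0, T3, T5⟩ (3 firings)

step 1: fire T0:  (P0=4, P1=2, P2=2, P3=3, P4=2, P5=4, P6=3) → (P0=5, P1=4, P2=2, P3=0, P4=1, P5=2, P6=3)
step 2: fire T3:  (P0=5, P1=4, P2=2, P3=0, P4=1, P5=2, P6=3) → (P0=5, P1=4, P2=0, P3=0, P4=2, P5=2, P6=2)
step 3: fire T5:  (P0=5, P1=4, P2=0, P3=0, P4=2, P5=2, P6=2) → (P0=3, P1=4, P2=0, P3=0, P4=1, P5=3, P6=2)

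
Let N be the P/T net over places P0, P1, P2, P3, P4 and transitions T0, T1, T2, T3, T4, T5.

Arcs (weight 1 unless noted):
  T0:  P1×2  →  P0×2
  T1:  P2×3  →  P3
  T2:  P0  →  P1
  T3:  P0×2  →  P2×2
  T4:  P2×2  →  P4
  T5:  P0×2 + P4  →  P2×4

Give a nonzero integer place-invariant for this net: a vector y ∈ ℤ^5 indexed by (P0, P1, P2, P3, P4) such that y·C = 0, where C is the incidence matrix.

y = (P0:1, P1:1, P2:1, P3:3, P4:2)

Incidence matrix C (rows=places, cols=transitions):
       T0   T1   T2   T3   T4   T5
   P0   2    0   -1   -2    0   -2
   P1  -2    0    1    0    0    0
   P2   0   -3    0    2   -2    4
   P3   0    1    0    0    0    0
   P4   0    0    0    0    1   -1

Candidate y = [1, 1, 1, 3, 2]; check y·C column-wise:
  col T0: 1·2 + 1·-2 + 1·0 + 3·0 + 2·0 = 0
  col T1: 1·0 + 1·0 + 1·-3 + 3·1 + 2·0 = 0
  col T2: 1·-1 + 1·1 + 1·0 + 3·0 + 2·0 = 0
  col T3: 1·-2 + 1·0 + 1·2 + 3·0 + 2·0 = 0
  col T4: 1·0 + 1·0 + 1·-2 + 3·0 + 2·1 = 0
  col T5: 1·-2 + 1·0 + 1·4 + 3·0 + 2·-1 = 0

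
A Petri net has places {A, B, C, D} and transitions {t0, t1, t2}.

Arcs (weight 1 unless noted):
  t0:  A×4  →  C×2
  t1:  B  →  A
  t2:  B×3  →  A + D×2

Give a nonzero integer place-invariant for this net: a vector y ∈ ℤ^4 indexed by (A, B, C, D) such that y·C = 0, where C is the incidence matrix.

y = (A:1, B:1, C:2, D:1)

Incidence matrix C (rows=places, cols=transitions):
       t0   t1   t2
    A  -4    1    1
    B   0   -1   -3
    C   2    0    0
    D   0    0    2

Candidate y = [1, 1, 2, 1]; check y·C column-wise:
  col t0: 1·-4 + 1·0 + 2·2 + 1·0 = 0
  col t1: 1·1 + 1·-1 + 2·0 + 1·0 = 0
  col t2: 1·1 + 1·-3 + 2·0 + 1·2 = 0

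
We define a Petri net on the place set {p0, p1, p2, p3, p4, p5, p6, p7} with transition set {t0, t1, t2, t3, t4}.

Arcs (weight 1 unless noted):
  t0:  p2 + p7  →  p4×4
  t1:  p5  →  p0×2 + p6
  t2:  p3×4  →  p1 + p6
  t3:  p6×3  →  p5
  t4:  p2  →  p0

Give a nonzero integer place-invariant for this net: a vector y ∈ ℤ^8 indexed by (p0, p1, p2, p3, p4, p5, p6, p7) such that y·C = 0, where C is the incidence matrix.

Incidence matrix C (rows=places, cols=transitions):
       t0   t1   t2   t3   t4
   p0   0    2    0    0    1
   p1   0    0    1    0    0
   p2  -1    0    0    0   -1
   p3   0    0   -4    0    0
   p4   4    0    0    0    0
   p5   0   -1    0    1    0
   p6   0    1    1   -3    0
   p7  -1    0    0    0    0

Candidate y = [0, 4, 0, 1, 0, 0, 0, 0]; check y·C column-wise:
  col t0: 4·0 + 0·-1 + 1·0 + 0·4 + 0·-1 = 0
  col t1: 0·2 + 4·0 + 1·0 + 0·-1 + 0·1 = 0
  col t2: 4·1 + 1·-4 + 0·1 = 0
  col t3: 4·0 + 1·0 + 0·1 + 0·-3 = 0
  col t4: 0·1 + 4·0 + 0·-1 + 1·0 = 0

y = (p0:0, p1:4, p2:0, p3:1, p4:0, p5:0, p6:0, p7:0)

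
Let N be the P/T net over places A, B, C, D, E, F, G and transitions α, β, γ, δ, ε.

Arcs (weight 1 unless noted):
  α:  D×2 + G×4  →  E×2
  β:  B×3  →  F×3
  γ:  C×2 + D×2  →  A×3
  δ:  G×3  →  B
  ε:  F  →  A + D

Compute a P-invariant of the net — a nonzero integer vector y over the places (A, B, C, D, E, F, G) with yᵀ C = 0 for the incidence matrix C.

Incidence matrix C (rows=places, cols=transitions):
        α    β    γ    δ    ε
    A   0    0    3    0    1
    B   0   -3    0    1    0
    C   0    0   -2    0    0
    D  -2    0   -2    0    1
    E   2    0    0    0    0
    F   0    3    0    0   -1
    G  -4    0    0   -3    0

Candidate y = [2, 0, 5, -2, -2, 0, 0]; check y·C column-wise:
  col α: 2·0 + 5·0 + -2·-2 + -2·2 + 0·-4 = 0
  col β: 2·0 + 0·-3 + 5·0 + -2·0 + -2·0 + 0·3 = 0
  col γ: 2·3 + 5·-2 + -2·-2 + -2·0 = 0
  col δ: 2·0 + 0·1 + 5·0 + -2·0 + -2·0 + 0·-3 = 0
  col ε: 2·1 + 5·0 + -2·1 + -2·0 + 0·-1 = 0

y = (A:2, B:0, C:5, D:-2, E:-2, F:0, G:0)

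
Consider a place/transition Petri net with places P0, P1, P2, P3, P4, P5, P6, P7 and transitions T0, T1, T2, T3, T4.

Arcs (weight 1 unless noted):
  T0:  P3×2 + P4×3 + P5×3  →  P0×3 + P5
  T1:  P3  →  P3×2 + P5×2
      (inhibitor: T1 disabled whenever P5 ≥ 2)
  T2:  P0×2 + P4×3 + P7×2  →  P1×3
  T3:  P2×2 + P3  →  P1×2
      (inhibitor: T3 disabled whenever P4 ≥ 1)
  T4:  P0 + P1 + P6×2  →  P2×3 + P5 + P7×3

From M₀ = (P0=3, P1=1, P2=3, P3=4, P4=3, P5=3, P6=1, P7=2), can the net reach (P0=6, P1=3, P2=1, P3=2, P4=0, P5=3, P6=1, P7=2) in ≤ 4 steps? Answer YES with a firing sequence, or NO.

step 1: fire T0:  (P0=3, P1=1, P2=3, P3=4, P4=3, P5=3, P6=1, P7=2) → (P0=6, P1=1, P2=3, P3=2, P4=0, P5=1, P6=1, P7=2)
step 2: fire T1:  (P0=6, P1=1, P2=3, P3=2, P4=0, P5=1, P6=1, P7=2) → (P0=6, P1=1, P2=3, P3=3, P4=0, P5=3, P6=1, P7=2)
step 3: fire T3:  (P0=6, P1=1, P2=3, P3=3, P4=0, P5=3, P6=1, P7=2) → (P0=6, P1=3, P2=1, P3=2, P4=0, P5=3, P6=1, P7=2)

YES — reachable via ⟨T0, T1, T3⟩ (3 firings)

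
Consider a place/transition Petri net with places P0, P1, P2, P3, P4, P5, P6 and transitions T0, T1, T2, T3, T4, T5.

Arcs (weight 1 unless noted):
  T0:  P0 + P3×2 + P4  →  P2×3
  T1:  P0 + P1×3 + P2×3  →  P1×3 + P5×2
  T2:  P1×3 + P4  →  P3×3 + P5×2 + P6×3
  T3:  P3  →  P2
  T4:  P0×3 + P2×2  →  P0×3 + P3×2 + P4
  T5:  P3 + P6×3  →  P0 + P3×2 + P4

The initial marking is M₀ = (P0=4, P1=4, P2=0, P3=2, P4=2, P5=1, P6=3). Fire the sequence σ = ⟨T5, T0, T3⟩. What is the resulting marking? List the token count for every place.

(P0=4, P1=4, P2=4, P3=0, P4=2, P5=1, P6=0)

step 1: fire T5:  (P0=4, P1=4, P2=0, P3=2, P4=2, P5=1, P6=3) → (P0=5, P1=4, P2=0, P3=3, P4=3, P5=1, P6=0)
step 2: fire T0:  (P0=5, P1=4, P2=0, P3=3, P4=3, P5=1, P6=0) → (P0=4, P1=4, P2=3, P3=1, P4=2, P5=1, P6=0)
step 3: fire T3:  (P0=4, P1=4, P2=3, P3=1, P4=2, P5=1, P6=0) → (P0=4, P1=4, P2=4, P3=0, P4=2, P5=1, P6=0)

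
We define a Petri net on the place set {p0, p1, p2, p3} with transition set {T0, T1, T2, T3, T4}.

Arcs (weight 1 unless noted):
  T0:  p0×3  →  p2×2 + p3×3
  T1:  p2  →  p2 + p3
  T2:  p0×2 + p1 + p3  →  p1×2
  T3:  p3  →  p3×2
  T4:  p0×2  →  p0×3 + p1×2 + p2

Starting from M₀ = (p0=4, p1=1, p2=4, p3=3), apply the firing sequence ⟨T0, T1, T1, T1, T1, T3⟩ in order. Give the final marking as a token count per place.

step 1: fire T0:  (p0=4, p1=1, p2=4, p3=3) → (p0=1, p1=1, p2=6, p3=6)
step 2: fire T1:  (p0=1, p1=1, p2=6, p3=6) → (p0=1, p1=1, p2=6, p3=7)
step 3: fire T1:  (p0=1, p1=1, p2=6, p3=7) → (p0=1, p1=1, p2=6, p3=8)
step 4: fire T1:  (p0=1, p1=1, p2=6, p3=8) → (p0=1, p1=1, p2=6, p3=9)
step 5: fire T1:  (p0=1, p1=1, p2=6, p3=9) → (p0=1, p1=1, p2=6, p3=10)
step 6: fire T3:  (p0=1, p1=1, p2=6, p3=10) → (p0=1, p1=1, p2=6, p3=11)

(p0=1, p1=1, p2=6, p3=11)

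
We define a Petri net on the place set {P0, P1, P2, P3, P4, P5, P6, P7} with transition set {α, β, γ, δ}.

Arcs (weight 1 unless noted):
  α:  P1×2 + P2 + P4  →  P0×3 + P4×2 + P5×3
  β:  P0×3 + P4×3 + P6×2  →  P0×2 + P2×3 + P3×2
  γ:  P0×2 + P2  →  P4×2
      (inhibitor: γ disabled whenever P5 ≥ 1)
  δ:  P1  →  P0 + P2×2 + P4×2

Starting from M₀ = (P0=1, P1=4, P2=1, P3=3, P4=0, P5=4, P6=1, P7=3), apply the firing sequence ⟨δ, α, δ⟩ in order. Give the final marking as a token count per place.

step 1: fire δ:  (P0=1, P1=4, P2=1, P3=3, P4=0, P5=4, P6=1, P7=3) → (P0=2, P1=3, P2=3, P3=3, P4=2, P5=4, P6=1, P7=3)
step 2: fire α:  (P0=2, P1=3, P2=3, P3=3, P4=2, P5=4, P6=1, P7=3) → (P0=5, P1=1, P2=2, P3=3, P4=3, P5=7, P6=1, P7=3)
step 3: fire δ:  (P0=5, P1=1, P2=2, P3=3, P4=3, P5=7, P6=1, P7=3) → (P0=6, P1=0, P2=4, P3=3, P4=5, P5=7, P6=1, P7=3)

(P0=6, P1=0, P2=4, P3=3, P4=5, P5=7, P6=1, P7=3)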